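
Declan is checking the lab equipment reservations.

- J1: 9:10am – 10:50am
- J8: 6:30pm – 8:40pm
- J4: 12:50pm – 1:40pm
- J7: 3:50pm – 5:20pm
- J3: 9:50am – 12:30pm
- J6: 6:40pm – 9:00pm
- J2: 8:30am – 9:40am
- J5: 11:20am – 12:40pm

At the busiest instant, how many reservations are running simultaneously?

Sort all start/end points and keep a running count:
8:30am start J2 → 1
9:10am start J1 → 2
9:40am end J2 → 1
9:50am start J3 → 2
10:50am end J1 → 1
11:20am start J5 → 2
12:30pm end J3 → 1
12:40pm end J5 → 0
12:50pm start J4 → 1
1:40pm end J4 → 0
3:50pm start J7 → 1
5:20pm end J7 → 0
6:30pm start J8 → 1
6:40pm start J6 → 2
8:40pm end J8 → 1
9:00pm end J6 → 0
Peak is 2, at 9:10am (J1, J2).

2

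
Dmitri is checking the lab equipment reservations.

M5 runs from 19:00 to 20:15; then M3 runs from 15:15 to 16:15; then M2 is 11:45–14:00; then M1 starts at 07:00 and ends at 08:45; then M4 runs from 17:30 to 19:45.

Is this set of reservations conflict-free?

No

Sorted by start: M1, M2, M3, M4, M5.
M2 starts after M1 ends, so M1 has no further overlaps.
M3 starts after M2 ends, so M2 has no further overlaps.
M4 starts after M3 ends, so M3 has no further overlaps.
M5 starts before M4 ends → M4 and M5 overlap.
That's a conflict, so the schedule is not conflict-free.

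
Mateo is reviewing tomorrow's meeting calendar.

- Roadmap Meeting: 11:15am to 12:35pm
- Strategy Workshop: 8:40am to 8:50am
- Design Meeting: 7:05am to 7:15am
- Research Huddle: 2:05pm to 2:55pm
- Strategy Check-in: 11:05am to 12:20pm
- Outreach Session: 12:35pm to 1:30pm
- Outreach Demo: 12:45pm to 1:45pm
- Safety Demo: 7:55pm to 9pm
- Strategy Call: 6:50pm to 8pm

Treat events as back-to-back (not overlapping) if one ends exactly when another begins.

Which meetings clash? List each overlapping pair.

Outreach Demo & Outreach Session, Roadmap Meeting & Strategy Check-in, Safety Demo & Strategy Call

Two intervals overlap when each starts before the other ends.
Sorted by start: Design Meeting, Strategy Workshop, Strategy Check-in, Roadmap Meeting, Outreach Session, Outreach Demo, Research Huddle, Strategy Call, Safety Demo.
Strategy Workshop starts after Design Meeting ends; Design Meeting is clear from here.
Strategy Check-in starts after Strategy Workshop ends; Strategy Workshop is clear from here.
Roadmap Meeting starts before Strategy Check-in ends → Strategy Check-in and Roadmap Meeting overlap.
Outreach Session starts after Strategy Check-in ends; Strategy Check-in is clear from here.
Outreach Session starts exactly when Roadmap Meeting ends (back-to-back, no overlap); Roadmap Meeting is clear from here.
Outreach Demo starts before Outreach Session ends → Outreach Session and Outreach Demo overlap.
Research Huddle starts after Outreach Session ends; Outreach Session is clear from here.
Research Huddle starts after Outreach Demo ends; Outreach Demo is clear from here.
Strategy Call starts after Research Huddle ends; Research Huddle is clear from here.
Safety Demo starts before Strategy Call ends → Strategy Call and Safety Demo overlap.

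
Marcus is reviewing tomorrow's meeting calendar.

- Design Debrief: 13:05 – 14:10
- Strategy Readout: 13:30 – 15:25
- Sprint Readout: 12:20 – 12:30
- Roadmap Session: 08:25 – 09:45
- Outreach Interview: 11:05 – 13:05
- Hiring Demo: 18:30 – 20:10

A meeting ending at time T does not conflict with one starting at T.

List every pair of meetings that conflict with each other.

Check each pair: they overlap iff neither finishes before the other starts.
Sorted by start: Roadmap Session, Outreach Interview, Sprint Readout, Design Debrief, Strategy Readout, Hiring Demo.
Outreach Interview starts after Roadmap Session ends; Roadmap Session is clear from here.
Sprint Readout starts before Outreach Interview ends → Outreach Interview and Sprint Readout overlap.
Design Debrief starts exactly when Outreach Interview ends (back-to-back, no overlap); Outreach Interview is clear from here.
Design Debrief starts after Sprint Readout ends; Sprint Readout is clear from here.
Strategy Readout starts before Design Debrief ends → Design Debrief and Strategy Readout overlap.
Hiring Demo starts after Design Debrief ends.
Hiring Demo starts after Strategy Readout ends.

Design Debrief & Strategy Readout, Outreach Interview & Sprint Readout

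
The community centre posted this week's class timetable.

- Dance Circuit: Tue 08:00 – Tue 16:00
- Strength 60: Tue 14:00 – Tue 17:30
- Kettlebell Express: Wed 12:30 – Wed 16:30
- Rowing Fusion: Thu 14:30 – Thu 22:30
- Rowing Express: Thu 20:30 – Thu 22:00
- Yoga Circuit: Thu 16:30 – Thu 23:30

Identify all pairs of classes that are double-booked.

Dance Circuit & Strength 60, Rowing Express & Rowing Fusion, Rowing Express & Yoga Circuit, Rowing Fusion & Yoga Circuit

Sorted by start: Dance Circuit, Strength 60, Kettlebell Express, Rowing Fusion, Yoga Circuit, Rowing Express.
Strength 60 starts before Dance Circuit ends → Dance Circuit and Strength 60 overlap.
Kettlebell Express starts after Dance Circuit ends, so Dance Circuit has no further overlaps.
Kettlebell Express starts after Strength 60 ends, so Strength 60 has no further overlaps.
Rowing Fusion starts after Kettlebell Express ends, so Kettlebell Express has no further overlaps.
Yoga Circuit starts before Rowing Fusion ends → Rowing Fusion and Yoga Circuit overlap.
Rowing Express starts before Rowing Fusion ends → Rowing Fusion and Rowing Express overlap.
Rowing Express starts before Yoga Circuit ends → Yoga Circuit and Rowing Express overlap.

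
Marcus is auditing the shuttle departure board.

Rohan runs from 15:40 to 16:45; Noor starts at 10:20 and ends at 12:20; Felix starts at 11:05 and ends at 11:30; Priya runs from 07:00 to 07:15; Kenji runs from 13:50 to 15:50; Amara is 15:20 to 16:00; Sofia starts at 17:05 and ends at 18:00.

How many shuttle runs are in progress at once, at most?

Sweep the timeline, counting +1 at each start and −1 at each end (ends before starts at a tie):
07:00 start Priya → 1
07:15 end Priya → 0
10:20 start Noor → 1
11:05 start Felix → 2
11:30 end Felix → 1
12:20 end Noor → 0
13:50 start Kenji → 1
15:20 start Amara → 2
15:40 start Rohan → 3
15:50 end Kenji → 2
16:00 end Amara → 1
16:45 end Rohan → 0
17:05 start Sofia → 1
18:00 end Sofia → 0
Peak is 3, at 15:40 (Amara, Kenji, Rohan).

3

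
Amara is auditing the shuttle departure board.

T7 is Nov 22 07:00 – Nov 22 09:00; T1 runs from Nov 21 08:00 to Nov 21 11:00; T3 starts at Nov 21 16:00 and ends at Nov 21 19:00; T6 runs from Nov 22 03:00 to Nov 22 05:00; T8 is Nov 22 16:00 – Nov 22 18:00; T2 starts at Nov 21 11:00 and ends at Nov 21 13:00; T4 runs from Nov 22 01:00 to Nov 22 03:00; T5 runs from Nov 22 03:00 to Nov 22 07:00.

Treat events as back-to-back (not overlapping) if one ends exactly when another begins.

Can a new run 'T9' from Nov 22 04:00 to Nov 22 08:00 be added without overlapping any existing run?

T1: ends Nov 21 11:00 at or before T9 starts Nov 22 04:00 → clear.
T2: ends Nov 21 13:00 at or before T9 starts Nov 22 04:00 → clear.
T3: ends Nov 21 19:00 at or before T9 starts Nov 22 04:00 → clear.
T4: ends Nov 22 03:00 at or before T9 starts Nov 22 04:00 → clear.
T5: starts Nov 22 03:00 before T9 ends Nov 22 08:00, and ends Nov 22 07:00 after T9 starts Nov 22 04:00 → overlap.
T6: starts Nov 22 03:00 before T9 ends Nov 22 08:00, and ends Nov 22 05:00 after T9 starts Nov 22 04:00 → overlap.
T7: starts Nov 22 07:00 before T9 ends Nov 22 08:00, and ends Nov 22 09:00 after T9 starts Nov 22 04:00 → overlap.
T8: starts Nov 22 16:00 at or after T9 ends Nov 22 08:00 → clear.
T9 overlaps T5, T6, T7.

No — it overlaps T5, T6, T7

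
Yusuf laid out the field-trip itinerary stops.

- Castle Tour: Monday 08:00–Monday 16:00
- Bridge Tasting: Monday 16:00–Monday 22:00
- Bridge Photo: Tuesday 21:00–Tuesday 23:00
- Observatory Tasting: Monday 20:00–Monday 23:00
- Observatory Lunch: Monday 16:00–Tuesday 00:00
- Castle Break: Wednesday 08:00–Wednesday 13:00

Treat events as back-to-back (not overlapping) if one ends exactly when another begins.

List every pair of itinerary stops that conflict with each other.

Bridge Tasting & Observatory Lunch, Bridge Tasting & Observatory Tasting, Observatory Lunch & Observatory Tasting

Sorted by start: Castle Tour, Bridge Tasting, Observatory Lunch, Observatory Tasting, Bridge Photo, Castle Break.
Bridge Tasting starts exactly when Castle Tour ends (back-to-back, no overlap) — done with Castle Tour.
Observatory Lunch starts before Bridge Tasting ends → Bridge Tasting and Observatory Lunch overlap.
Observatory Tasting starts before Bridge Tasting ends → Bridge Tasting and Observatory Tasting overlap.
Bridge Photo starts after Bridge Tasting ends — done with Bridge Tasting.
Observatory Tasting starts before Observatory Lunch ends → Observatory Lunch and Observatory Tasting overlap.
Bridge Photo starts after Observatory Lunch ends — done with Observatory Lunch.
Bridge Photo starts after Observatory Tasting ends — done with Observatory Tasting.
Castle Break starts after Bridge Photo ends.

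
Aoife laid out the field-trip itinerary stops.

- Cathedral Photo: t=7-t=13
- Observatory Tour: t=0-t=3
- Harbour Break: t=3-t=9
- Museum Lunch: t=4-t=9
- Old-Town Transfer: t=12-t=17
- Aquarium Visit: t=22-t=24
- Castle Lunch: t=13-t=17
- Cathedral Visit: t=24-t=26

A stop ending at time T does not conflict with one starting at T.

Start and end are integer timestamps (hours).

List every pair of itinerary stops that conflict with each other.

Two intervals overlap when each starts before the other ends.
Sorted by start: Observatory Tour, Harbour Break, Museum Lunch, Cathedral Photo, Old-Town Transfer, Castle Lunch, Aquarium Visit, Cathedral Visit.
Harbour Break starts exactly when Observatory Tour ends (back-to-back, no overlap) — done with Observatory Tour.
Museum Lunch starts before Harbour Break ends → Harbour Break and Museum Lunch overlap.
Cathedral Photo starts before Harbour Break ends → Harbour Break and Cathedral Photo overlap.
Old-Town Transfer starts after Harbour Break ends — done with Harbour Break.
Cathedral Photo starts before Museum Lunch ends → Museum Lunch and Cathedral Photo overlap.
Old-Town Transfer starts after Museum Lunch ends — done with Museum Lunch.
Old-Town Transfer starts before Cathedral Photo ends → Cathedral Photo and Old-Town Transfer overlap.
Castle Lunch starts exactly when Cathedral Photo ends (back-to-back, no overlap) — done with Cathedral Photo.
Castle Lunch starts before Old-Town Transfer ends → Old-Town Transfer and Castle Lunch overlap.
Aquarium Visit starts after Old-Town Transfer ends — done with Old-Town Transfer.
Aquarium Visit starts after Castle Lunch ends — done with Castle Lunch.
Cathedral Visit starts exactly when Aquarium Visit ends (back-to-back, no overlap).

Castle Lunch & Old-Town Transfer, Cathedral Photo & Harbour Break, Cathedral Photo & Museum Lunch, Cathedral Photo & Old-Town Transfer, Harbour Break & Museum Lunch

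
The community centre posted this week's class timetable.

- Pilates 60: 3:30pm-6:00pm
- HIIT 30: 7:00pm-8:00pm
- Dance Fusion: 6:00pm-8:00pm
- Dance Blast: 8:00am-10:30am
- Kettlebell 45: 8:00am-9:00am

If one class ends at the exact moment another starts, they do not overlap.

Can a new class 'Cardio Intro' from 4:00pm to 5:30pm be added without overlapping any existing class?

No — it overlaps Pilates 60

Kettlebell 45: ends 9:00am at or before Cardio Intro starts 4:00pm → clear.
Dance Blast: ends 10:30am at or before Cardio Intro starts 4:00pm → clear.
Pilates 60: starts 3:30pm before Cardio Intro ends 5:30pm, and ends 6:00pm after Cardio Intro starts 4:00pm → overlap.
Dance Fusion: starts 6:00pm at or after Cardio Intro ends 5:30pm → clear.
HIIT 30: starts 7:00pm at or after Cardio Intro ends 5:30pm → clear.
Cardio Intro overlaps Pilates 60.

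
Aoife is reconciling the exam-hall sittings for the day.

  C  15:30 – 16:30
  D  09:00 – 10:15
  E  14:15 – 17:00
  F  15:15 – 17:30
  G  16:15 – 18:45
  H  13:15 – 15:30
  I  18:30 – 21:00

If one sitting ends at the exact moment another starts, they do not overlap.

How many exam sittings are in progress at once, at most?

Sweep the timeline, counting +1 at each start and −1 at each end (ends before starts at a tie):
09:00 start D → 1
10:15 end D → 0
13:15 start H → 1
14:15 start E → 2
15:15 start F → 3
15:30 end H → 2
15:30 start C → 3
16:15 start G → 4
16:30 end C → 3
17:00 end E → 2
17:30 end F → 1
18:30 start I → 2
18:45 end G → 1
21:00 end I → 0
Peak is 4, at 16:15 (C, E, F, G).

4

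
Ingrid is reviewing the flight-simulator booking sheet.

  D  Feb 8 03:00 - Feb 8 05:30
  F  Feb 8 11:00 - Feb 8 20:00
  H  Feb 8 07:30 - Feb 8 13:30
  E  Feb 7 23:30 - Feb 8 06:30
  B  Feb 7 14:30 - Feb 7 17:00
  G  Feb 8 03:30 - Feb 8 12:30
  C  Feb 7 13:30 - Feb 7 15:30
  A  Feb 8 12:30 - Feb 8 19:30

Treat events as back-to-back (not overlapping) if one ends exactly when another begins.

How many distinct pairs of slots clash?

Sorted by start: C, B, E, D, G, H, F, A.
B starts before C ends → C and B overlap.
E starts after C ends, so C has no further overlaps.
E starts after B ends, so B has no further overlaps.
D starts before E ends → E and D overlap.
G starts before E ends → E and G overlap.
H starts after E ends, so E has no further overlaps.
G starts before D ends → D and G overlap.
H starts after D ends, so D has no further overlaps.
H starts before G ends → G and H overlap.
F starts before G ends → G and F overlap.
A starts exactly when G ends (back-to-back, no overlap).
F starts before H ends → H and F overlap.
A starts before H ends → H and A overlap.
A starts before F ends → F and A overlap.
Overlapping pairs: A & F, A & H, B & C, D & E, D & G, E & G, F & G, F & H, G & H — 9 in total.

9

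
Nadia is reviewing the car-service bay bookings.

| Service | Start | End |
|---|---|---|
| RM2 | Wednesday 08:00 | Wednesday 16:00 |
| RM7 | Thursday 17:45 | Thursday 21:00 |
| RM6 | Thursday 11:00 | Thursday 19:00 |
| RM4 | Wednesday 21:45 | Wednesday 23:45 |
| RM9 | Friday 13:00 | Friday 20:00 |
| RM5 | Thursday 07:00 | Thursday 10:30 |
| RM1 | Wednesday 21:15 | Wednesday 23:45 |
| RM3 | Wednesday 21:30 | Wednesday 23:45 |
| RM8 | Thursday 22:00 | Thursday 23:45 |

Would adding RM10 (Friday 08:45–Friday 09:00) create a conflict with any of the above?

No — it doesn't clash with anything

RM2: ends Wednesday 16:00 at or before RM10 starts Friday 08:45 → clear.
RM1: ends Wednesday 23:45 at or before RM10 starts Friday 08:45 → clear.
RM3: ends Wednesday 23:45 at or before RM10 starts Friday 08:45 → clear.
RM4: ends Wednesday 23:45 at or before RM10 starts Friday 08:45 → clear.
RM5: ends Thursday 10:30 at or before RM10 starts Friday 08:45 → clear.
RM6: ends Thursday 19:00 at or before RM10 starts Friday 08:45 → clear.
RM7: ends Thursday 21:00 at or before RM10 starts Friday 08:45 → clear.
RM8: ends Thursday 23:45 at or before RM10 starts Friday 08:45 → clear.
RM9: starts Friday 13:00 at or after RM10 ends Friday 09:00 → clear.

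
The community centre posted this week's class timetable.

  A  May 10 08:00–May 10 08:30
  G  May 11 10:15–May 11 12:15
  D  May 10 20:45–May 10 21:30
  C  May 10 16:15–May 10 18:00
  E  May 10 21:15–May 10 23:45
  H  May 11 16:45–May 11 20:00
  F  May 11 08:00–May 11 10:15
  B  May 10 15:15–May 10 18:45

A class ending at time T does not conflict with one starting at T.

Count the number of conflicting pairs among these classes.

2

Sorted by start: A, B, C, D, E, F, G, H.
B starts after A ends; A is clear from here.
C starts before B ends → B and C overlap.
D starts after B ends; B is clear from here.
D starts after C ends; C is clear from here.
E starts before D ends → D and E overlap.
F starts after D ends; D is clear from here.
F starts after E ends; E is clear from here.
G starts exactly when F ends (back-to-back, no overlap); F is clear from here.
H starts after G ends.
Overlapping pairs: B & C, D & E — 2 in total.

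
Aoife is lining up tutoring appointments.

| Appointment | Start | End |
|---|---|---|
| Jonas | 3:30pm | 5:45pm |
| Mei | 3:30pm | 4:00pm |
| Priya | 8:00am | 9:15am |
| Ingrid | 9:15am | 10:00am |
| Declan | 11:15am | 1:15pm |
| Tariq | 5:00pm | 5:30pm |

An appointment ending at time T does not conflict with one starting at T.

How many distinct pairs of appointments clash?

2

Two intervals overlap when each starts before the other ends.
Sorted by start: Priya, Ingrid, Declan, Jonas, Mei, Tariq.
Ingrid starts exactly when Priya ends (back-to-back, no overlap), so Priya has no further overlaps.
Declan starts after Ingrid ends, so Ingrid has no further overlaps.
Jonas starts after Declan ends, so Declan has no further overlaps.
Mei starts before Jonas ends → Jonas and Mei overlap.
Tariq starts before Jonas ends → Jonas and Tariq overlap.
Tariq starts after Mei ends.
Overlapping pairs: Jonas & Mei, Jonas & Tariq — 2 in total.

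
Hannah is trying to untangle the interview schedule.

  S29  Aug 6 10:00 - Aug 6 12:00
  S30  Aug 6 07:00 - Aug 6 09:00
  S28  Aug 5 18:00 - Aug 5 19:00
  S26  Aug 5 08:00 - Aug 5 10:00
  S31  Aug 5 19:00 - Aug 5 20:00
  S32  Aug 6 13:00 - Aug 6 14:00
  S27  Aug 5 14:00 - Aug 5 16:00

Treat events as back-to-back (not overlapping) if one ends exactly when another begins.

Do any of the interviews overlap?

Sorted by start: S26, S27, S28, S31, S30, S29, S32.
S27 starts after S26 ends, so nothing later overlaps S26 either.
S28 starts after S27 ends, so nothing later overlaps S27 either.
S31 starts exactly when S28 ends (back-to-back, no overlap), so nothing later overlaps S28 either.
S30 starts after S31 ends, so nothing later overlaps S31 either.
S29 starts after S30 ends, so nothing later overlaps S30 either.
S32 starts after S29 ends.
Every pair is clear; the schedule has no overlaps.

No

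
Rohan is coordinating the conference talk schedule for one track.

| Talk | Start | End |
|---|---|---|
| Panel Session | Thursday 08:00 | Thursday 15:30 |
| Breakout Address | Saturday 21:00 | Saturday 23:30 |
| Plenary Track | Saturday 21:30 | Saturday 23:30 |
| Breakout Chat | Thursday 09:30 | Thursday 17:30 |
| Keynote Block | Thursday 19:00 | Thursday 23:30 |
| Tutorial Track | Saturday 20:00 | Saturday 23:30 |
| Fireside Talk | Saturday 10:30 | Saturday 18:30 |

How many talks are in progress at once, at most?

3

Sweep the timeline, counting +1 at each start and −1 at each end (ends before starts at a tie):
Thursday 08:00 start Panel Session → 1
Thursday 09:30 start Breakout Chat → 2
Thursday 15:30 end Panel Session → 1
Thursday 17:30 end Breakout Chat → 0
Thursday 19:00 start Keynote Block → 1
Thursday 23:30 end Keynote Block → 0
Saturday 10:30 start Fireside Talk → 1
Saturday 18:30 end Fireside Talk → 0
Saturday 20:00 start Tutorial Track → 1
Saturday 21:00 start Breakout Address → 2
Saturday 21:30 start Plenary Track → 3
Saturday 23:30 end Breakout Address → 2
Saturday 23:30 end Plenary Track → 1
Saturday 23:30 end Tutorial Track → 0
Peak is 3, at Saturday 21:30 (Breakout Address, Plenary Track, Tutorial Track).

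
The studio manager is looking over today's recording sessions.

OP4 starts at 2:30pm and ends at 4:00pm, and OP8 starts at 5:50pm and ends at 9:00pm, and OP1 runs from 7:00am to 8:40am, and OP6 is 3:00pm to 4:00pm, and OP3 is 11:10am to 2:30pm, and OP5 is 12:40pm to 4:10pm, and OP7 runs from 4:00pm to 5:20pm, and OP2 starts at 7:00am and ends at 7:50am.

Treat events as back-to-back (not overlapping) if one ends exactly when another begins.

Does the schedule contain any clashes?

Two intervals overlap when each starts before the other ends.
Sorted by start: OP1, OP2, OP3, OP5, OP4, OP6, OP7, OP8.
OP2 starts before OP1 ends → OP1 and OP2 overlap.
That's a conflict, so the schedule is not conflict-free.

Yes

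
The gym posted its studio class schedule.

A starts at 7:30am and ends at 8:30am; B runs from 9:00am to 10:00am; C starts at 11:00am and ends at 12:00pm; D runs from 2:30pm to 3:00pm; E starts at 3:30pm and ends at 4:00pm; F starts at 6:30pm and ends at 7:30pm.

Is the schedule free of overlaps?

Yes

Check each pair: they overlap iff neither finishes before the other starts.
Sorted by start: A, B, C, D, E, F.
B starts after A ends — done with A.
C starts after B ends — done with B.
D starts after C ends — done with C.
E starts after D ends — done with D.
F starts after E ends.
Every pair is clear; the schedule has no overlaps.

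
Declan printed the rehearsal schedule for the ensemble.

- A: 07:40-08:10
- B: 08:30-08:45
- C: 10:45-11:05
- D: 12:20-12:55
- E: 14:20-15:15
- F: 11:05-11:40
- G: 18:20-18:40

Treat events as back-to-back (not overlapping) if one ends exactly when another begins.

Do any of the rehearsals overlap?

No

Sorted by start: A, B, C, F, D, E, G.
B starts after A ends — done with A.
C starts after B ends — done with B.
F starts exactly when C ends (back-to-back, no overlap) — done with C.
D starts after F ends — done with F.
E starts after D ends — done with D.
G starts after E ends.
Every pair is clear; the schedule has no overlaps.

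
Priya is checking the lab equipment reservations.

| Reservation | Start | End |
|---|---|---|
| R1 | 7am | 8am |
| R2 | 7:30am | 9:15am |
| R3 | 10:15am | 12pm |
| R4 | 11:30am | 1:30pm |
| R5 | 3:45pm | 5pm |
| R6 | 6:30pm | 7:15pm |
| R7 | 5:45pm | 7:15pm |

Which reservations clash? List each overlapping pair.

Check each pair: they overlap iff neither finishes before the other starts.
Sorted by start: R1, R2, R3, R4, R5, R7, R6.
R2 starts before R1 ends → R1 and R2 overlap.
R3 starts after R1 ends, so nothing later overlaps R1 either.
R3 starts after R2 ends, so nothing later overlaps R2 either.
R4 starts before R3 ends → R3 and R4 overlap.
R5 starts after R3 ends, so nothing later overlaps R3 either.
R5 starts after R4 ends, so nothing later overlaps R4 either.
R7 starts after R5 ends, so nothing later overlaps R5 either.
R6 starts before R7 ends → R7 and R6 overlap.

R1 & R2, R3 & R4, R6 & R7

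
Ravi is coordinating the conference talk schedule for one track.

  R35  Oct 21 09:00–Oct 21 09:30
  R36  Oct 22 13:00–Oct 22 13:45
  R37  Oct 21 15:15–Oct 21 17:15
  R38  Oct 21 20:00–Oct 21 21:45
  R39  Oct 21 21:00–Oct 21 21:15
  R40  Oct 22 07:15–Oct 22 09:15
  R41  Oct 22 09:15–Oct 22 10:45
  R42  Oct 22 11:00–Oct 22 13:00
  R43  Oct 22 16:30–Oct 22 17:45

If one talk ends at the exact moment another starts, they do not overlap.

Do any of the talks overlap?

Yes

Sorted by start: R35, R37, R38, R39, R40, R41, R42, R36, R43.
R37 starts after R35 ends; R35 is clear from here.
R38 starts after R37 ends; R37 is clear from here.
R39 starts before R38 ends → R38 and R39 overlap.
That's a conflict, so the schedule is not conflict-free.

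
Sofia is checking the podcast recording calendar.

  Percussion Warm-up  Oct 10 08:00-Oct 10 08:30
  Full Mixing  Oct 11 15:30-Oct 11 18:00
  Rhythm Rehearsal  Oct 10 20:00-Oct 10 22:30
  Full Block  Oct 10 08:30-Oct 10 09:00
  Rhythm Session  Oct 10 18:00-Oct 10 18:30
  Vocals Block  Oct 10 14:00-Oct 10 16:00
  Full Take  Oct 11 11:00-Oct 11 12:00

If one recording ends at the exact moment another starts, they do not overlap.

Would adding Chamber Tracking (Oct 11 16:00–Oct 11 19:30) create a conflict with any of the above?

Percussion Warm-up: ends Oct 10 08:30 at or before Chamber Tracking starts Oct 11 16:00 → clear.
Full Block: ends Oct 10 09:00 at or before Chamber Tracking starts Oct 11 16:00 → clear.
Vocals Block: ends Oct 10 16:00 at or before Chamber Tracking starts Oct 11 16:00 → clear.
Rhythm Session: ends Oct 10 18:30 at or before Chamber Tracking starts Oct 11 16:00 → clear.
Rhythm Rehearsal: ends Oct 10 22:30 at or before Chamber Tracking starts Oct 11 16:00 → clear.
Full Take: ends Oct 11 12:00 at or before Chamber Tracking starts Oct 11 16:00 → clear.
Full Mixing: starts Oct 11 15:30 before Chamber Tracking ends Oct 11 19:30, and ends Oct 11 18:00 after Chamber Tracking starts Oct 11 16:00 → overlap.
Chamber Tracking overlaps Full Mixing.

Yes — it overlaps Full Mixing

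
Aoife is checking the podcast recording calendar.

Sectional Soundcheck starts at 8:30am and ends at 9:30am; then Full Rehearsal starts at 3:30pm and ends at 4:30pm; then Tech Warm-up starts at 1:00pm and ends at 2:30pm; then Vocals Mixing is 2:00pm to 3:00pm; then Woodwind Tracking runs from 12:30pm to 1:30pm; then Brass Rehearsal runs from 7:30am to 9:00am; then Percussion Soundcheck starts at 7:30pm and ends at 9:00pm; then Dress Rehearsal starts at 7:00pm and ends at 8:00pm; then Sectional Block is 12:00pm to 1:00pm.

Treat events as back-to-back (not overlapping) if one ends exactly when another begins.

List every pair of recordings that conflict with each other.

Sorted by start: Brass Rehearsal, Sectional Soundcheck, Sectional Block, Woodwind Tracking, Tech Warm-up, Vocals Mixing, Full Rehearsal, Dress Rehearsal, Percussion Soundcheck.
Sectional Soundcheck starts before Brass Rehearsal ends → Brass Rehearsal and Sectional Soundcheck overlap.
Sectional Block starts after Brass Rehearsal ends, so nothing later overlaps Brass Rehearsal either.
Sectional Block starts after Sectional Soundcheck ends, so nothing later overlaps Sectional Soundcheck either.
Woodwind Tracking starts before Sectional Block ends → Sectional Block and Woodwind Tracking overlap.
Tech Warm-up starts exactly when Sectional Block ends (back-to-back, no overlap), so nothing later overlaps Sectional Block either.
Tech Warm-up starts before Woodwind Tracking ends → Woodwind Tracking and Tech Warm-up overlap.
Vocals Mixing starts after Woodwind Tracking ends, so nothing later overlaps Woodwind Tracking either.
Vocals Mixing starts before Tech Warm-up ends → Tech Warm-up and Vocals Mixing overlap.
Full Rehearsal starts after Tech Warm-up ends, so nothing later overlaps Tech Warm-up either.
Full Rehearsal starts after Vocals Mixing ends, so nothing later overlaps Vocals Mixing either.
Dress Rehearsal starts after Full Rehearsal ends, so nothing later overlaps Full Rehearsal either.
Percussion Soundcheck starts before Dress Rehearsal ends → Dress Rehearsal and Percussion Soundcheck overlap.

Brass Rehearsal & Sectional Soundcheck, Dress Rehearsal & Percussion Soundcheck, Sectional Block & Woodwind Tracking, Tech Warm-up & Vocals Mixing, Tech Warm-up & Woodwind Tracking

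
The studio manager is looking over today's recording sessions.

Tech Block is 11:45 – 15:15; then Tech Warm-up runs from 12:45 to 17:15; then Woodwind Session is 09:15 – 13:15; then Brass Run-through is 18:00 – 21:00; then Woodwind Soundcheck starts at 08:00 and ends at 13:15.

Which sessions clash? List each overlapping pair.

Tech Block & Tech Warm-up, Tech Block & Woodwind Session, Tech Block & Woodwind Soundcheck, Tech Warm-up & Woodwind Session, Tech Warm-up & Woodwind Soundcheck, Woodwind Session & Woodwind Soundcheck

Two intervals overlap when each starts before the other ends.
Sorted by start: Woodwind Soundcheck, Woodwind Session, Tech Block, Tech Warm-up, Brass Run-through.
Woodwind Session starts before Woodwind Soundcheck ends → Woodwind Soundcheck and Woodwind Session overlap.
Tech Block starts before Woodwind Soundcheck ends → Woodwind Soundcheck and Tech Block overlap.
Tech Warm-up starts before Woodwind Soundcheck ends → Woodwind Soundcheck and Tech Warm-up overlap.
Brass Run-through starts after Woodwind Soundcheck ends.
Tech Block starts before Woodwind Session ends → Woodwind Session and Tech Block overlap.
Tech Warm-up starts before Woodwind Session ends → Woodwind Session and Tech Warm-up overlap.
Brass Run-through starts after Woodwind Session ends.
Tech Warm-up starts before Tech Block ends → Tech Block and Tech Warm-up overlap.
Brass Run-through starts after Tech Block ends.
Brass Run-through starts after Tech Warm-up ends.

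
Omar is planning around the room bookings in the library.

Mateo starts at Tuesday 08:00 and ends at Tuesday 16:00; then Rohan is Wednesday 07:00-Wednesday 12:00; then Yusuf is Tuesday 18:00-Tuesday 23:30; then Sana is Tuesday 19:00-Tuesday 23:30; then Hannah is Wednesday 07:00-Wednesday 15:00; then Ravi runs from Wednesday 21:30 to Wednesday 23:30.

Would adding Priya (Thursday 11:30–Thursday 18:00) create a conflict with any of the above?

Mateo: ends Tuesday 16:00 at or before Priya starts Thursday 11:30 → clear.
Yusuf: ends Tuesday 23:30 at or before Priya starts Thursday 11:30 → clear.
Sana: ends Tuesday 23:30 at or before Priya starts Thursday 11:30 → clear.
Rohan: ends Wednesday 12:00 at or before Priya starts Thursday 11:30 → clear.
Hannah: ends Wednesday 15:00 at or before Priya starts Thursday 11:30 → clear.
Ravi: ends Wednesday 23:30 at or before Priya starts Thursday 11:30 → clear.

No — it doesn't clash with anything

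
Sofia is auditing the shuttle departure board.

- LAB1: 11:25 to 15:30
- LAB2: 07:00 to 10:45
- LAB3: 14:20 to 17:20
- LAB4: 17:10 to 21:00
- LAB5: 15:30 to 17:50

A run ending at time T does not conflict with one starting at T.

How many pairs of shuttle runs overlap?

4

Check each pair: they overlap iff neither finishes before the other starts.
Sorted by start: LAB2, LAB1, LAB3, LAB5, LAB4.
LAB1 starts after LAB2 ends; LAB2 is clear from here.
LAB3 starts before LAB1 ends → LAB1 and LAB3 overlap.
LAB5 starts exactly when LAB1 ends (back-to-back, no overlap); LAB1 is clear from here.
LAB5 starts before LAB3 ends → LAB3 and LAB5 overlap.
LAB4 starts before LAB3 ends → LAB3 and LAB4 overlap.
LAB4 starts before LAB5 ends → LAB5 and LAB4 overlap.
Overlapping pairs: LAB1 & LAB3, LAB3 & LAB4, LAB3 & LAB5, LAB4 & LAB5 — 4 in total.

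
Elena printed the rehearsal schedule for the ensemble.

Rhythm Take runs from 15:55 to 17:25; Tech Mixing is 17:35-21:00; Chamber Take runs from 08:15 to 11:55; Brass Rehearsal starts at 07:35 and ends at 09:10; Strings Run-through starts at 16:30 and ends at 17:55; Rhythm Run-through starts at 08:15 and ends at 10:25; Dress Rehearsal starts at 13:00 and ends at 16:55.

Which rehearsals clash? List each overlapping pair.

Brass Rehearsal & Chamber Take, Brass Rehearsal & Rhythm Run-through, Chamber Take & Rhythm Run-through, Dress Rehearsal & Rhythm Take, Dress Rehearsal & Strings Run-through, Rhythm Take & Strings Run-through, Strings Run-through & Tech Mixing

Sorted by start: Brass Rehearsal, Rhythm Run-through, Chamber Take, Dress Rehearsal, Rhythm Take, Strings Run-through, Tech Mixing.
Rhythm Run-through starts before Brass Rehearsal ends → Brass Rehearsal and Rhythm Run-through overlap.
Chamber Take starts before Brass Rehearsal ends → Brass Rehearsal and Chamber Take overlap.
Dress Rehearsal starts after Brass Rehearsal ends, so Brass Rehearsal has no further overlaps.
Chamber Take starts before Rhythm Run-through ends → Rhythm Run-through and Chamber Take overlap.
Dress Rehearsal starts after Rhythm Run-through ends, so Rhythm Run-through has no further overlaps.
Dress Rehearsal starts after Chamber Take ends, so Chamber Take has no further overlaps.
Rhythm Take starts before Dress Rehearsal ends → Dress Rehearsal and Rhythm Take overlap.
Strings Run-through starts before Dress Rehearsal ends → Dress Rehearsal and Strings Run-through overlap.
Tech Mixing starts after Dress Rehearsal ends.
Strings Run-through starts before Rhythm Take ends → Rhythm Take and Strings Run-through overlap.
Tech Mixing starts after Rhythm Take ends.
Tech Mixing starts before Strings Run-through ends → Strings Run-through and Tech Mixing overlap.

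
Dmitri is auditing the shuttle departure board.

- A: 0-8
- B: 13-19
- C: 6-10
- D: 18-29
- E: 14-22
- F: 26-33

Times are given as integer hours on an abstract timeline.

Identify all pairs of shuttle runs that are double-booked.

Two intervals overlap when each starts before the other ends.
Sorted by start: A, C, B, E, D, F.
C starts before A ends → A and C overlap.
B starts after A ends; A is clear from here.
B starts after C ends; C is clear from here.
E starts before B ends → B and E overlap.
D starts before B ends → B and D overlap.
F starts after B ends.
D starts before E ends → E and D overlap.
F starts after E ends.
F starts before D ends → D and F overlap.

A & C, B & D, B & E, D & E, D & F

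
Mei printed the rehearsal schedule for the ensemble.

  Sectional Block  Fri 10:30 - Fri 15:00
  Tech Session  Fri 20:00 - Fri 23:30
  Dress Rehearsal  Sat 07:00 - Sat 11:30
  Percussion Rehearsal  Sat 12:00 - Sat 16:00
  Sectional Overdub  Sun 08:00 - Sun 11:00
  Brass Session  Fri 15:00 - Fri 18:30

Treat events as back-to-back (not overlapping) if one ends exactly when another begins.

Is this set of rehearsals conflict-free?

Sorted by start: Sectional Block, Brass Session, Tech Session, Dress Rehearsal, Percussion Rehearsal, Sectional Overdub.
Brass Session starts exactly when Sectional Block ends (back-to-back, no overlap), so nothing later overlaps Sectional Block either.
Tech Session starts after Brass Session ends, so nothing later overlaps Brass Session either.
Dress Rehearsal starts after Tech Session ends, so nothing later overlaps Tech Session either.
Percussion Rehearsal starts after Dress Rehearsal ends, so nothing later overlaps Dress Rehearsal either.
Sectional Overdub starts after Percussion Rehearsal ends.
Every pair is clear; the schedule has no overlaps.

Yes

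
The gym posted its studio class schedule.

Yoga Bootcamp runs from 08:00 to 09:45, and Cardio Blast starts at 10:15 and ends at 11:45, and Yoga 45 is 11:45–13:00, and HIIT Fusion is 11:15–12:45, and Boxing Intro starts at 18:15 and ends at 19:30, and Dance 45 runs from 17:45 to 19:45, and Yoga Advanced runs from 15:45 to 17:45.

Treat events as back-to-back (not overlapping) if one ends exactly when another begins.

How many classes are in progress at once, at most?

Walk through starts and ends in time order (an end at T is processed before a start at T):
08:00 start Yoga Bootcamp → 1
09:45 end Yoga Bootcamp → 0
10:15 start Cardio Blast → 1
11:15 start HIIT Fusion → 2
11:45 end Cardio Blast → 1
11:45 start Yoga 45 → 2
12:45 end HIIT Fusion → 1
13:00 end Yoga 45 → 0
15:45 start Yoga Advanced → 1
17:45 end Yoga Advanced → 0
17:45 start Dance 45 → 1
18:15 start Boxing Intro → 2
19:30 end Boxing Intro → 1
19:45 end Dance 45 → 0
Peak is 2, at 11:15 (Cardio Blast, HIIT Fusion).

2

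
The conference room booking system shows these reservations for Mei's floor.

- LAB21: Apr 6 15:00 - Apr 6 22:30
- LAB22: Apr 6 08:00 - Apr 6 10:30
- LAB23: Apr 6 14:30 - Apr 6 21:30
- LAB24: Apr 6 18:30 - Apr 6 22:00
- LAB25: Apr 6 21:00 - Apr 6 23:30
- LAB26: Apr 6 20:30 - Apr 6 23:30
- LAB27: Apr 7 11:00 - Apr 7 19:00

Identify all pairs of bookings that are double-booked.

LAB21 & LAB23, LAB21 & LAB24, LAB21 & LAB25, LAB21 & LAB26, LAB23 & LAB24, LAB23 & LAB25, LAB23 & LAB26, LAB24 & LAB25, LAB24 & LAB26, LAB25 & LAB26

Sorted by start: LAB22, LAB23, LAB21, LAB24, LAB26, LAB25, LAB27.
LAB23 starts after LAB22 ends, so nothing later overlaps LAB22 either.
LAB21 starts before LAB23 ends → LAB23 and LAB21 overlap.
LAB24 starts before LAB23 ends → LAB23 and LAB24 overlap.
LAB26 starts before LAB23 ends → LAB23 and LAB26 overlap.
LAB25 starts before LAB23 ends → LAB23 and LAB25 overlap.
LAB27 starts after LAB23 ends.
LAB24 starts before LAB21 ends → LAB21 and LAB24 overlap.
LAB26 starts before LAB21 ends → LAB21 and LAB26 overlap.
LAB25 starts before LAB21 ends → LAB21 and LAB25 overlap.
LAB27 starts after LAB21 ends.
LAB26 starts before LAB24 ends → LAB24 and LAB26 overlap.
LAB25 starts before LAB24 ends → LAB24 and LAB25 overlap.
LAB27 starts after LAB24 ends.
LAB25 starts before LAB26 ends → LAB26 and LAB25 overlap.
LAB27 starts after LAB26 ends.
LAB27 starts after LAB25 ends.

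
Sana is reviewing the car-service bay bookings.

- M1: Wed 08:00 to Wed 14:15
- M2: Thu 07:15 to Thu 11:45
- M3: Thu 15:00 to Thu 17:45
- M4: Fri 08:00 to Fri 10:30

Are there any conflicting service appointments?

No

Sorted by start: M1, M2, M3, M4.
M2 starts after M1 ends, so nothing later overlaps M1 either.
M3 starts after M2 ends, so nothing later overlaps M2 either.
M4 starts after M3 ends.
Every pair is clear; the schedule has no overlaps.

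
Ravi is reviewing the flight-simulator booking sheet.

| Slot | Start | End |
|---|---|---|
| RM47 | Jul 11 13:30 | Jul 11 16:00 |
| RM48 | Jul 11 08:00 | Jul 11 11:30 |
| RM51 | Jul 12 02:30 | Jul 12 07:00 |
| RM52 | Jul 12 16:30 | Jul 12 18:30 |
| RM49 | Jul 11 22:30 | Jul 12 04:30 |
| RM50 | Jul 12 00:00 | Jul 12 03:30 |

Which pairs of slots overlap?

RM49 & RM50, RM49 & RM51, RM50 & RM51

Sorted by start: RM48, RM47, RM49, RM50, RM51, RM52.
RM47 starts after RM48 ends, so nothing later overlaps RM48 either.
RM49 starts after RM47 ends, so nothing later overlaps RM47 either.
RM50 starts before RM49 ends → RM49 and RM50 overlap.
RM51 starts before RM49 ends → RM49 and RM51 overlap.
RM52 starts after RM49 ends.
RM51 starts before RM50 ends → RM50 and RM51 overlap.
RM52 starts after RM50 ends.
RM52 starts after RM51 ends.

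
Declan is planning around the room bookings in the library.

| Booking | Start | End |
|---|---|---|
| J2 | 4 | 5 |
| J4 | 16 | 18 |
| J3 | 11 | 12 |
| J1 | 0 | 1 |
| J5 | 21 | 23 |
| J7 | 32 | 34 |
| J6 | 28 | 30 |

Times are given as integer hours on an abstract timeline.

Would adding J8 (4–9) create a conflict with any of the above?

J1: ends 1 at or before J8 starts 4 → clear.
J2: starts 4 before J8 ends 9, and ends 5 after J8 starts 4 → overlap.
J3: starts 11 at or after J8 ends 9 → clear.
J4: starts 16 at or after J8 ends 9 → clear.
J5: starts 21 at or after J8 ends 9 → clear.
J6: starts 28 at or after J8 ends 9 → clear.
J7: starts 32 at or after J8 ends 9 → clear.
J8 overlaps J2.

Yes — it overlaps J2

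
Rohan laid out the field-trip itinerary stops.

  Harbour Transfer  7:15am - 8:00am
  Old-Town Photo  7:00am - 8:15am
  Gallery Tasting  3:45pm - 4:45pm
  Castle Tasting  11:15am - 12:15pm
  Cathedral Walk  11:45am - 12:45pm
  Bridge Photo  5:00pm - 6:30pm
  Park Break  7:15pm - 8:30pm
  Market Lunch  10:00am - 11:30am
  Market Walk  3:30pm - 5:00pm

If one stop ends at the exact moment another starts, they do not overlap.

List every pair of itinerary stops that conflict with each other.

Sorted by start: Old-Town Photo, Harbour Transfer, Market Lunch, Castle Tasting, Cathedral Walk, Market Walk, Gallery Tasting, Bridge Photo, Park Break.
Harbour Transfer starts before Old-Town Photo ends → Old-Town Photo and Harbour Transfer overlap.
Market Lunch starts after Old-Town Photo ends, so Old-Town Photo has no further overlaps.
Market Lunch starts after Harbour Transfer ends, so Harbour Transfer has no further overlaps.
Castle Tasting starts before Market Lunch ends → Market Lunch and Castle Tasting overlap.
Cathedral Walk starts after Market Lunch ends, so Market Lunch has no further overlaps.
Cathedral Walk starts before Castle Tasting ends → Castle Tasting and Cathedral Walk overlap.
Market Walk starts after Castle Tasting ends, so Castle Tasting has no further overlaps.
Market Walk starts after Cathedral Walk ends, so Cathedral Walk has no further overlaps.
Gallery Tasting starts before Market Walk ends → Market Walk and Gallery Tasting overlap.
Bridge Photo starts exactly when Market Walk ends (back-to-back, no overlap), so Market Walk has no further overlaps.
Bridge Photo starts after Gallery Tasting ends, so Gallery Tasting has no further overlaps.
Park Break starts after Bridge Photo ends.

Castle Tasting & Cathedral Walk, Castle Tasting & Market Lunch, Gallery Tasting & Market Walk, Harbour Transfer & Old-Town Photo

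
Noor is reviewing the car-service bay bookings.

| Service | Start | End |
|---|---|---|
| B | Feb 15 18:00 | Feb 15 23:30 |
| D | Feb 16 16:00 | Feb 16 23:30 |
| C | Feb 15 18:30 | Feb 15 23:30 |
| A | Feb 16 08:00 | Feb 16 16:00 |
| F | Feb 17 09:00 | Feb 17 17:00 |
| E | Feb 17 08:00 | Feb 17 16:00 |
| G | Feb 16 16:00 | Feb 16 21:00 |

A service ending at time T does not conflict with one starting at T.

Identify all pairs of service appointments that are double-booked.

Sorted by start: B, C, A, D, G, E, F.
C starts before B ends → B and C overlap.
A starts after B ends — done with B.
A starts after C ends — done with C.
D starts exactly when A ends (back-to-back, no overlap) — done with A.
G starts before D ends → D and G overlap.
E starts after D ends — done with D.
E starts after G ends — done with G.
F starts before E ends → E and F overlap.

B & C, D & G, E & F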